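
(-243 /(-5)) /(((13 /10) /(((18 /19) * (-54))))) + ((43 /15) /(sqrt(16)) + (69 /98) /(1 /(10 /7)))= -9713071457 /5083260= -1910.80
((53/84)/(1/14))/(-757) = -53/4542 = -0.01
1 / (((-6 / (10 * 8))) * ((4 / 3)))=-10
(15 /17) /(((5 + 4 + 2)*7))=15 /1309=0.01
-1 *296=-296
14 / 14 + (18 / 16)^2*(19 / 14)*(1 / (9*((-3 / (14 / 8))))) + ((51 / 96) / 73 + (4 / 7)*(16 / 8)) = 533417 / 261632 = 2.04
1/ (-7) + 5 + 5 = 69/ 7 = 9.86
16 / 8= 2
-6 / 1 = -6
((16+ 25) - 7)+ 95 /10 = 87 /2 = 43.50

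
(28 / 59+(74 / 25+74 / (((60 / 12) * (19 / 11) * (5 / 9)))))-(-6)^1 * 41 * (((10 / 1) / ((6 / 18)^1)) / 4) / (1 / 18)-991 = 903465963 / 28025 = 32237.86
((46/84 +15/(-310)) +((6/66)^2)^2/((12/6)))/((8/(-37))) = -352140137/152500656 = -2.31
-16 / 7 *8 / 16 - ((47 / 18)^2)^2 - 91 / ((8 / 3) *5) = -200064017 / 3674160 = -54.45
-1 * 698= -698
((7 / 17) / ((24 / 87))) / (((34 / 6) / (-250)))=-65.85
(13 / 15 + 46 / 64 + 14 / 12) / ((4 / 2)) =1321 / 960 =1.38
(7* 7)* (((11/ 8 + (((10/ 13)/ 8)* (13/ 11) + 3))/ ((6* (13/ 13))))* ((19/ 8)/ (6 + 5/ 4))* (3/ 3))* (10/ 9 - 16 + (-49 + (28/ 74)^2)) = -26257360745/ 34301664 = -765.48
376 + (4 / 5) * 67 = 2148 / 5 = 429.60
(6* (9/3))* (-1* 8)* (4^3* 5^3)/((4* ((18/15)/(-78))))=18720000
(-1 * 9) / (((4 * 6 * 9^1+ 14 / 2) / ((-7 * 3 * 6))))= 1134 / 223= 5.09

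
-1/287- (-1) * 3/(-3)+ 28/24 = 281/1722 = 0.16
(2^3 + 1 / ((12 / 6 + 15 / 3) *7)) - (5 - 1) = 197 / 49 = 4.02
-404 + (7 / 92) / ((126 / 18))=-37167 / 92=-403.99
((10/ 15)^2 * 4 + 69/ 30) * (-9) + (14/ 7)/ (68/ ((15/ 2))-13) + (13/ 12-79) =-407543/ 3540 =-115.13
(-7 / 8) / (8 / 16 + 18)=-7 / 148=-0.05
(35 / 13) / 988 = 35 / 12844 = 0.00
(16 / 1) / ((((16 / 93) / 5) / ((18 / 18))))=465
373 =373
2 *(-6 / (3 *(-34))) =2 / 17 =0.12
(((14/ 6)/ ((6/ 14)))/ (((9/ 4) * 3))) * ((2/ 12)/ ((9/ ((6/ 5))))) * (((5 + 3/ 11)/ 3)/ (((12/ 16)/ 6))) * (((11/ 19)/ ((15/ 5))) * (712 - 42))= 12186496/ 373977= 32.59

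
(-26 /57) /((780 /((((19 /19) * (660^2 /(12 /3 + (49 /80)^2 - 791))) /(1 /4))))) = 123904000 /95653581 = 1.30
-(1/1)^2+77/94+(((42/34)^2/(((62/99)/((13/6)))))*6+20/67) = 896953551/28211891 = 31.79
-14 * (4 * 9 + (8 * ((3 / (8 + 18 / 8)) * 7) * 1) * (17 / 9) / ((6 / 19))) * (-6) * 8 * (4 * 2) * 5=443161600 / 123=3602939.84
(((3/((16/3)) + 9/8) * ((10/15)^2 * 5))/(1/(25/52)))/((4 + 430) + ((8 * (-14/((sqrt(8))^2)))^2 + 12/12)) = 375/131248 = 0.00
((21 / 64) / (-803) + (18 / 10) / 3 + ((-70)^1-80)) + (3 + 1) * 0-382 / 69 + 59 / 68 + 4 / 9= -138913806311 / 904242240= -153.62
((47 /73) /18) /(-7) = -47 /9198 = -0.01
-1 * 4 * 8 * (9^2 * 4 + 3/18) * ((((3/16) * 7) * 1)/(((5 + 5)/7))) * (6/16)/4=-57183/64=-893.48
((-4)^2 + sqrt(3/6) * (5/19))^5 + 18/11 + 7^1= 854302748725 * sqrt(2)/19808792 + 1505211871851/1433531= 1110994.44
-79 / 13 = -6.08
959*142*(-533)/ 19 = -72582874/ 19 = -3820151.26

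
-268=-268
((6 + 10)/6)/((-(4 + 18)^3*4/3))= -0.00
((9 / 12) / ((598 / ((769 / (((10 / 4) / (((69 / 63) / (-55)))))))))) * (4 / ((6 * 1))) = -769 / 150150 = -0.01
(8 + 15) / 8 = 23 / 8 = 2.88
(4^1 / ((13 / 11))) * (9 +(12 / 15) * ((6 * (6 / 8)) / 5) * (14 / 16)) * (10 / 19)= 21186 / 1235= 17.15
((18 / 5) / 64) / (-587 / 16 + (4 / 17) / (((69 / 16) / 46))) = -459 / 278890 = -0.00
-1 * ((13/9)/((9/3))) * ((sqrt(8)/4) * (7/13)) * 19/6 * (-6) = 133 * sqrt(2)/54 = 3.48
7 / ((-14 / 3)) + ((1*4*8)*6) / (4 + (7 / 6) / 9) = 20067 / 446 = 44.99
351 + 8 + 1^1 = 360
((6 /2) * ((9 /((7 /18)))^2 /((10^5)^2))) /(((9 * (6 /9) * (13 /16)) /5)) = 6561 /39812500000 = 0.00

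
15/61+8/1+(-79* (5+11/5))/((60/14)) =-124.47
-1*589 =-589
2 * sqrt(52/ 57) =4 * sqrt(741)/ 57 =1.91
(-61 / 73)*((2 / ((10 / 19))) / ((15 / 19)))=-22021 / 5475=-4.02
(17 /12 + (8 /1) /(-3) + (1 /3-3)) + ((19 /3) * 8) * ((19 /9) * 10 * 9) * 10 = 385051 /4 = 96262.75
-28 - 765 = -793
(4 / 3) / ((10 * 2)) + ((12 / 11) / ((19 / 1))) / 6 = 239 / 3135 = 0.08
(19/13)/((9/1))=19/117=0.16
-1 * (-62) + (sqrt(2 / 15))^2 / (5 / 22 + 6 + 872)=17968574 / 289815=62.00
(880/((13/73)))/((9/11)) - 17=6022.66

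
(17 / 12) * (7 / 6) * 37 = 4403 / 72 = 61.15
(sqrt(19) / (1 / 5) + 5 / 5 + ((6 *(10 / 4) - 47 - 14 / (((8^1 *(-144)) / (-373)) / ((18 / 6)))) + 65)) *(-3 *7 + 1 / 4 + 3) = -355 *sqrt(19) / 4 - 278107 / 768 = -748.97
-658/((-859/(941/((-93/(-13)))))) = 8049314/79887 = 100.76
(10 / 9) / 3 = 10 / 27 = 0.37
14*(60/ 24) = 35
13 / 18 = 0.72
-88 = -88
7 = 7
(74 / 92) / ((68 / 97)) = 3589 / 3128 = 1.15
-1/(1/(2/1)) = -2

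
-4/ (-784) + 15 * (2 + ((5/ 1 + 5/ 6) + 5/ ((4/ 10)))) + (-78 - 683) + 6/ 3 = -453.99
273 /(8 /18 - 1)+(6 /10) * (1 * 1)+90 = -2004 /5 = -400.80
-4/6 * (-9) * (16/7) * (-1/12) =-8/7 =-1.14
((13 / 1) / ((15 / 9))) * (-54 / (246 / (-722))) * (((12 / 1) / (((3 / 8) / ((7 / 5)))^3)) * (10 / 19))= 2082103296 / 5125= 406264.06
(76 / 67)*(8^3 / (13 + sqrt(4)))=38912 / 1005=38.72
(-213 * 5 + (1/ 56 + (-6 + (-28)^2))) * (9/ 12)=-48213/ 224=-215.24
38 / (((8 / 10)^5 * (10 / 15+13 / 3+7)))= 59375 / 6144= 9.66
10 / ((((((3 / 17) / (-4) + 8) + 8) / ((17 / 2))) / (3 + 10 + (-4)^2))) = 33524 / 217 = 154.49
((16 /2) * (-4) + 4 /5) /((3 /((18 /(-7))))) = 936 /35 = 26.74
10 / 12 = 5 / 6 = 0.83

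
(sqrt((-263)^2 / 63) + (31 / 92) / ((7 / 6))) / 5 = 93 / 1610 + 263 * sqrt(7) / 105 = 6.68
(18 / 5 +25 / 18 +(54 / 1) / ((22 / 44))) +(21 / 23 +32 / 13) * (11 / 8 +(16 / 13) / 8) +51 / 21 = 1181077489 / 9795240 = 120.58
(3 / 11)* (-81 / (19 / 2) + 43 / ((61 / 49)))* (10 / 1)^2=822300 / 1159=709.49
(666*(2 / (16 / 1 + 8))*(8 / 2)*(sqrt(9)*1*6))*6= 23976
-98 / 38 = -2.58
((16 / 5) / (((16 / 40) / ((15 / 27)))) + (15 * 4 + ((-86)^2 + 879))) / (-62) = -75055 / 558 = -134.51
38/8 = 19/4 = 4.75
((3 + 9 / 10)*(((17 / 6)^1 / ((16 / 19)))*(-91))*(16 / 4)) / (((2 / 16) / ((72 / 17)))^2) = -466083072 / 85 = -5483330.26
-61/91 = -0.67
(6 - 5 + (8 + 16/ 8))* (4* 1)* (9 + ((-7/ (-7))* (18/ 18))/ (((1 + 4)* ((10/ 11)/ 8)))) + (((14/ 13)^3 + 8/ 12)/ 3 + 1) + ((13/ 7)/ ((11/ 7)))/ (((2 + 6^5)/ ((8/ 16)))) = 40185435950773/ 84586916700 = 475.08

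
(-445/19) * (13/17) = -5785/323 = -17.91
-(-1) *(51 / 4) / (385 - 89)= 51 / 1184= 0.04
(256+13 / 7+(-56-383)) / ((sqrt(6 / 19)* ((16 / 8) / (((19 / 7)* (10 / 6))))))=-30115* sqrt(114) / 441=-729.12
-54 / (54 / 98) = -98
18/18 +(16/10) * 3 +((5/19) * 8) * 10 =26.85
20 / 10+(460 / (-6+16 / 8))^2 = 13227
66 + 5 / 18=1193 / 18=66.28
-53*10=-530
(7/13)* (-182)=-98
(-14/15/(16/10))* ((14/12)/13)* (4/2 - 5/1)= 49/312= 0.16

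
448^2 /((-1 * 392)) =-512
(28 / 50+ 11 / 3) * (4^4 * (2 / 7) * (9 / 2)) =243456 / 175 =1391.18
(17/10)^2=2.89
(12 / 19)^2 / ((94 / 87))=6264 / 16967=0.37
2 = 2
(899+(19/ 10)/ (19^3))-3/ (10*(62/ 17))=201195831/ 223820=898.92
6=6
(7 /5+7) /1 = 42 /5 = 8.40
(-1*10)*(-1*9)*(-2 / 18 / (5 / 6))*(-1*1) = 12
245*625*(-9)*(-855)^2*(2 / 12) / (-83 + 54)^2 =-199651967.52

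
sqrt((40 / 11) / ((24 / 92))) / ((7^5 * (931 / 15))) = 10 * sqrt(3795) / 172120487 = 0.00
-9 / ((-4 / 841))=7569 / 4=1892.25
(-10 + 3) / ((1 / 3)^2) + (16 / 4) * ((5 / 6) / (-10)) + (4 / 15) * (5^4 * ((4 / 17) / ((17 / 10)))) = -34910 / 867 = -40.27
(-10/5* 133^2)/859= -41.19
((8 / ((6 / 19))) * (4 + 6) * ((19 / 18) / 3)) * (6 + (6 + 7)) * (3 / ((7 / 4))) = 548720 / 189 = 2903.28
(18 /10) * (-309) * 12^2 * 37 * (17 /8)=-31486482 /5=-6297296.40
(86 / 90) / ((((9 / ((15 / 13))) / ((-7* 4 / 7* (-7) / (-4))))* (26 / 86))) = -12943 / 4563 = -2.84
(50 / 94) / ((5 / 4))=20 / 47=0.43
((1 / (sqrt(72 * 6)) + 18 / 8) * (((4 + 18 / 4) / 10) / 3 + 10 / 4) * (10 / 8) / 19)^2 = 27889 * sqrt(3) / 6653952 + 15255283 / 89828352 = 0.18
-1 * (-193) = 193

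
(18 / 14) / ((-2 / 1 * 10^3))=-9 / 14000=-0.00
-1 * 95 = -95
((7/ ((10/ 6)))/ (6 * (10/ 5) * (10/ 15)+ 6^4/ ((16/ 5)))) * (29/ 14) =87/ 4130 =0.02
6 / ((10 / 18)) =54 / 5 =10.80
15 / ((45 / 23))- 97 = -268 / 3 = -89.33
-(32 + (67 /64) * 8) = -40.38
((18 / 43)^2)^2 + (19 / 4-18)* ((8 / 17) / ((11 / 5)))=-1792334018 / 639315787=-2.80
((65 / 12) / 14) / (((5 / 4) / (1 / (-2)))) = -13 / 84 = -0.15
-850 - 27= -877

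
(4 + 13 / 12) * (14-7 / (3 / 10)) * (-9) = 427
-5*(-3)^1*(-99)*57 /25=-16929 /5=-3385.80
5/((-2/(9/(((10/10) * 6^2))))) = -0.62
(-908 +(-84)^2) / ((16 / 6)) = 4611 / 2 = 2305.50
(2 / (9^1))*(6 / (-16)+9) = 23 / 12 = 1.92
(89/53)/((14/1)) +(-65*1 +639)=425997/742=574.12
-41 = -41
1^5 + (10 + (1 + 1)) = 13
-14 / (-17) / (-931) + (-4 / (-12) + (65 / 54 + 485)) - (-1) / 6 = 29711747 / 61047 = 486.70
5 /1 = 5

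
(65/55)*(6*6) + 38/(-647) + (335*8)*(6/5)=23190650/7117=3258.49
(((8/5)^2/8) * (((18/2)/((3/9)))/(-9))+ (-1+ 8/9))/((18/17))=-4097/4050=-1.01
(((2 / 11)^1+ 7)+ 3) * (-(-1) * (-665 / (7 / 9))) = -95760 / 11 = -8705.45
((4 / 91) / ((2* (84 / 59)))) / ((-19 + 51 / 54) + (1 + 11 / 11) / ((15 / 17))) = -885 / 905177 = -0.00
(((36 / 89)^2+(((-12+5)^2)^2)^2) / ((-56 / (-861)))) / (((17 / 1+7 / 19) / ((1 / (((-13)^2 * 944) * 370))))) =35571469223243 / 411455723993600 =0.09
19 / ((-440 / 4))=-19 / 110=-0.17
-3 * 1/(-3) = 1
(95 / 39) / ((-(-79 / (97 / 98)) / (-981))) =-3013305 / 100646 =-29.94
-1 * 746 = -746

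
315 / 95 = 63 / 19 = 3.32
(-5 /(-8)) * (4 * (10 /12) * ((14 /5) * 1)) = 35 /6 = 5.83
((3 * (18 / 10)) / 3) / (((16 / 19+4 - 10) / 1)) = -171 / 490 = -0.35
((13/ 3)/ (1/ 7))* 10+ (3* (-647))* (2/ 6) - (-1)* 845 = 1504/ 3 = 501.33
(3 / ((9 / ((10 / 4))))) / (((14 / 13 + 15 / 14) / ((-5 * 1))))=-2275 / 1173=-1.94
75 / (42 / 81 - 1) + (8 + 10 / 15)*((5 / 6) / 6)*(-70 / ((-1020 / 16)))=-154.45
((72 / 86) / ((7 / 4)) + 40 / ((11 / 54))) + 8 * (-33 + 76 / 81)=-15998072 / 268191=-59.65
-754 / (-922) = 377 / 461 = 0.82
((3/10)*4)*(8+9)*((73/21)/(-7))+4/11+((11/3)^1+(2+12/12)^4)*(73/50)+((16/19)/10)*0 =4602239/40425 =113.85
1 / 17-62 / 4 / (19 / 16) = -4197 / 323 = -12.99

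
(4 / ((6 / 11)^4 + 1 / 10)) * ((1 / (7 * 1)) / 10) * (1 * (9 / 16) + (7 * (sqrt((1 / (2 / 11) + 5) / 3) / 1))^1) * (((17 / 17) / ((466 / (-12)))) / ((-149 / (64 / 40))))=0.00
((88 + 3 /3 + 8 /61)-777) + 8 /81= -3398272 /4941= -687.77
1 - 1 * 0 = 1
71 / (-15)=-71 / 15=-4.73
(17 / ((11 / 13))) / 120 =221 / 1320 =0.17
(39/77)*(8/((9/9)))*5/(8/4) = 780/77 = 10.13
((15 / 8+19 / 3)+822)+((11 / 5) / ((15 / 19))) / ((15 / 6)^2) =4153271 / 5000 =830.65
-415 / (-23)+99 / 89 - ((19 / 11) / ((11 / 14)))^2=429265360 / 29970127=14.32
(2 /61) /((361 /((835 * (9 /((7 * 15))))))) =1002 /154147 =0.01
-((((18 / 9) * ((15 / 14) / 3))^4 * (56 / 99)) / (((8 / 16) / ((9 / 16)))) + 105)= -396790 / 3773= -105.17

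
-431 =-431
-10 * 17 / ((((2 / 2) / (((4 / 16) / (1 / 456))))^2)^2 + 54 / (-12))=28712322720 / 760032071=37.78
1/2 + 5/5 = 3/2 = 1.50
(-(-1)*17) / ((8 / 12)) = 51 / 2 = 25.50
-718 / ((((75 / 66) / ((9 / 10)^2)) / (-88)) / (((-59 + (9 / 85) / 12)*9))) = -1270291281534 / 53125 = -23911365.30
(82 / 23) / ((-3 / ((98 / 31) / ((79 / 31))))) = -1.47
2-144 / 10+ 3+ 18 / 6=-32 / 5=-6.40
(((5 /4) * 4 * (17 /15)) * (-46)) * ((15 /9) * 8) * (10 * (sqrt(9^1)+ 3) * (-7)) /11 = 4379200 /33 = 132703.03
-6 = -6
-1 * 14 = -14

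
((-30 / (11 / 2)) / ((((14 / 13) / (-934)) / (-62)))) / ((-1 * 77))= 3809.09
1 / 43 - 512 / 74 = -10971 / 1591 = -6.90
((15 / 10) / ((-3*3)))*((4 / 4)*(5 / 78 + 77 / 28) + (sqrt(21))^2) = -3715 / 936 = -3.97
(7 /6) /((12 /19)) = 133 /72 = 1.85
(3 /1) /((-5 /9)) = -27 /5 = -5.40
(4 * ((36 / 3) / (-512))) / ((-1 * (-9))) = -1 / 96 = -0.01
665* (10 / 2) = 3325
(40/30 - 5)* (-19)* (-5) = -1045/3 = -348.33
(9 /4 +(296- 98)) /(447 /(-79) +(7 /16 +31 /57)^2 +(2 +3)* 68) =13157982144 /22032135247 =0.60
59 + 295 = 354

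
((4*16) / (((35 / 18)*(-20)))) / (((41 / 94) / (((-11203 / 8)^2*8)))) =-59193922.68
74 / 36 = 37 / 18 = 2.06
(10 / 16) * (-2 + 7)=3.12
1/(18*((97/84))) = 14/291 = 0.05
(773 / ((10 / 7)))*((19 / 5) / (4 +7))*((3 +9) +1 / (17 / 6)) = 2309.08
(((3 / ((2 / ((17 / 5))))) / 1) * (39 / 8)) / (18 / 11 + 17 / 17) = 21879 / 2320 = 9.43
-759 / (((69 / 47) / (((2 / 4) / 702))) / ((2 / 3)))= -0.25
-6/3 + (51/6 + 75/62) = 239/31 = 7.71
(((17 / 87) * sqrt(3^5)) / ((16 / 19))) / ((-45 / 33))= -3553 * sqrt(3) / 2320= -2.65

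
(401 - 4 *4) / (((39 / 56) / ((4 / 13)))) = 170.10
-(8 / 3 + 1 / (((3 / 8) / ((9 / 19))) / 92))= -118.88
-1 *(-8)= 8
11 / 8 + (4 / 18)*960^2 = 1638411 / 8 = 204801.38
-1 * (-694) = 694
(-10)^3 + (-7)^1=-1007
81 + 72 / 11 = 963 / 11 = 87.55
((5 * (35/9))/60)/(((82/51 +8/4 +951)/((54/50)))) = 51/139100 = 0.00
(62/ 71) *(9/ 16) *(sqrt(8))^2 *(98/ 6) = 4557/ 71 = 64.18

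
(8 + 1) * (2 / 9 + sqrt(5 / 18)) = 6.74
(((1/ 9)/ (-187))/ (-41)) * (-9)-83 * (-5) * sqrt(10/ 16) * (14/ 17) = -1/ 7667 + 2905 * sqrt(10)/ 34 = 270.19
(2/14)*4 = 4/7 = 0.57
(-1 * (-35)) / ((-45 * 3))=-7 / 27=-0.26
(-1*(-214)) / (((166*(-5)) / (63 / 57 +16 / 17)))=-70727 / 134045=-0.53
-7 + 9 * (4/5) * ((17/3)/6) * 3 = 67/5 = 13.40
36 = 36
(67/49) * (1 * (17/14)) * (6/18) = 1139/2058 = 0.55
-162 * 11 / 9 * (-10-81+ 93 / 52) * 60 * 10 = 137778300 / 13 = 10598330.77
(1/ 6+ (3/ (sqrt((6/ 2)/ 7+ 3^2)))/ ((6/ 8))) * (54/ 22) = 9/ 22+ 18 * sqrt(462)/ 121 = 3.61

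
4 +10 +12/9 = 46/3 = 15.33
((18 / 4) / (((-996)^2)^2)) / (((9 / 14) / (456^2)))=2527 / 1708499556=0.00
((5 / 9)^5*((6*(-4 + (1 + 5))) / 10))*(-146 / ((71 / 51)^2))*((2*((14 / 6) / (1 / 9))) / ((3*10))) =-73839500 / 11024667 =-6.70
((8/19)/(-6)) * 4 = -16/57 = -0.28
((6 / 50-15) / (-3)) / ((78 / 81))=1674 / 325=5.15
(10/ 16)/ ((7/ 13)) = 65/ 56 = 1.16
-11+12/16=-41/4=-10.25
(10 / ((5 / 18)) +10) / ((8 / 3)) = 69 / 4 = 17.25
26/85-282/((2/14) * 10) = -16753/85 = -197.09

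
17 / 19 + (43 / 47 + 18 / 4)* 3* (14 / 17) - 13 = 19321 / 15181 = 1.27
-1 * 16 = -16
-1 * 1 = -1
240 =240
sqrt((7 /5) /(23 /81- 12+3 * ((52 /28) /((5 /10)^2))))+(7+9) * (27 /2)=63 * sqrt(29965) /29965+216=216.36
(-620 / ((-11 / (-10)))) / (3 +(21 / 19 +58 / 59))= -28025 / 253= -110.77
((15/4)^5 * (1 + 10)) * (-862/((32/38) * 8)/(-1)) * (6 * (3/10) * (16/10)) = 24625346625/8192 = 3006023.76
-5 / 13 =-0.38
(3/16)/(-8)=-3/128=-0.02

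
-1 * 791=-791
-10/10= -1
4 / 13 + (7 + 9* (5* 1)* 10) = 5945 / 13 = 457.31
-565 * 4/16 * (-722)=203965/2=101982.50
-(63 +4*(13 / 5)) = -367 / 5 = -73.40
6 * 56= 336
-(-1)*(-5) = -5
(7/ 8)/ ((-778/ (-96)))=42/ 389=0.11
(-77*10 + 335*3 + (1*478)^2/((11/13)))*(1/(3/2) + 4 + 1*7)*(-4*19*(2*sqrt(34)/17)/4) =-1317975470*sqrt(34)/187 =-41096532.43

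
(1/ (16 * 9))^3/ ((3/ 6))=1/ 1492992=0.00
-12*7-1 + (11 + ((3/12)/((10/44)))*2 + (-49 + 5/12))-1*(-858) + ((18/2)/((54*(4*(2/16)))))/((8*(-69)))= 6107461/8280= 737.62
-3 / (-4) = 3 / 4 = 0.75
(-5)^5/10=-312.50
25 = 25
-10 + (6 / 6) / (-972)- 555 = -549181 / 972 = -565.00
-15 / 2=-7.50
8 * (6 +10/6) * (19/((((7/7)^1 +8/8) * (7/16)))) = 27968/21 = 1331.81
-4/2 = -2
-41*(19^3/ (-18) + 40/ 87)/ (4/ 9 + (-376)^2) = 8145511/ 73798504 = 0.11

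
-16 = -16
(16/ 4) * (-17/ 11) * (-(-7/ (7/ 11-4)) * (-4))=-1904/ 37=-51.46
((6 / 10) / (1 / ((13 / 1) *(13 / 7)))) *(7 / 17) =507 / 85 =5.96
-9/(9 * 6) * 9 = -3/2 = -1.50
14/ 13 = 1.08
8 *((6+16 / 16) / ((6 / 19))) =532 / 3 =177.33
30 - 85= -55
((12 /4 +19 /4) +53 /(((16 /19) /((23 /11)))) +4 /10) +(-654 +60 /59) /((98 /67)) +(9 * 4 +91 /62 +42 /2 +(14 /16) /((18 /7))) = -21992442359 /88724790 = -247.87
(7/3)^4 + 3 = 2644/81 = 32.64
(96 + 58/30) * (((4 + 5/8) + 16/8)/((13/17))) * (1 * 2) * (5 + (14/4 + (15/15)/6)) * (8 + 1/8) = 17206397/144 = 119488.87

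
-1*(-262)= 262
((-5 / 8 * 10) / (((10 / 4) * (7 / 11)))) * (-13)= 715 / 14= 51.07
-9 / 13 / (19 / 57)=-2.08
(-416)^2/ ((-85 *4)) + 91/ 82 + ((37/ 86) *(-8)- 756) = -379828579/ 299710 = -1267.32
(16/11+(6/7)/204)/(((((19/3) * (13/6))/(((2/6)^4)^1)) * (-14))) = -0.00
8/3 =2.67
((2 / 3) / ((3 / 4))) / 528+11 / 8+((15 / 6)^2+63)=167809 / 2376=70.63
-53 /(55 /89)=-4717 /55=-85.76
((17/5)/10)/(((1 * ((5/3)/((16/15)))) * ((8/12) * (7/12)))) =2448/4375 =0.56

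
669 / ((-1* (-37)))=18.08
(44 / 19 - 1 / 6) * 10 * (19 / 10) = 245 / 6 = 40.83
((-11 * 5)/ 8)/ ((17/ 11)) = -605/ 136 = -4.45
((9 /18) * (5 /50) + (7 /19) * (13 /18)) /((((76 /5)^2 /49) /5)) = 1324225 /3950784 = 0.34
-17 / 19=-0.89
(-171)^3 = -5000211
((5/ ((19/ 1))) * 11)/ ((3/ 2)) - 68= -3766/ 57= -66.07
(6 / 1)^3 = 216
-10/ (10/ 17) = -17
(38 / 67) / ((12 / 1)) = 19 / 402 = 0.05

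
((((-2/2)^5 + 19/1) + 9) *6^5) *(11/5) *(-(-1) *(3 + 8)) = 25404192/5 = 5080838.40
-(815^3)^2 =-293052649656390625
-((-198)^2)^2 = -1536953616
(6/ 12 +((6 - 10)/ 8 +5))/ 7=5/ 7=0.71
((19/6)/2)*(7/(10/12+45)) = 133/550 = 0.24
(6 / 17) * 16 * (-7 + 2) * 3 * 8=-11520 / 17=-677.65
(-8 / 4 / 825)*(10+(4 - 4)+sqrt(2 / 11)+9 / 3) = -26 / 825 - 2*sqrt(22) / 9075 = -0.03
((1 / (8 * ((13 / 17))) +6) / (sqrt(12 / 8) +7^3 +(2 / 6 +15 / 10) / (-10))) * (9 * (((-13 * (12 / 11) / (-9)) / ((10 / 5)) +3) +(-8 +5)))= 593312805 / 4653861971 - 865350 * sqrt(6) / 4653861971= 0.13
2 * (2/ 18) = 2/ 9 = 0.22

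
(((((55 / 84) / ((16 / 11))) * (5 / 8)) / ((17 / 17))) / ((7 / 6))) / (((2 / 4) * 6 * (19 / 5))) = 0.02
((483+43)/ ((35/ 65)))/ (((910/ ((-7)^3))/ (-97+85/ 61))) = 10736712/ 305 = 35202.33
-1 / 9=-0.11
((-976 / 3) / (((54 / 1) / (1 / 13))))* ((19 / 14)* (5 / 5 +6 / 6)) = -9272 / 7371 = -1.26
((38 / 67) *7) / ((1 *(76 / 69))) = 483 / 134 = 3.60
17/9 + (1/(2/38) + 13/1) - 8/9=33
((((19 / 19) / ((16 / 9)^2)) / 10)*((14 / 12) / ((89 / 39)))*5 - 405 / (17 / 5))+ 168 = 75859323 / 1549312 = 48.96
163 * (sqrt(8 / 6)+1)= 163+326 * sqrt(3) / 3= 351.22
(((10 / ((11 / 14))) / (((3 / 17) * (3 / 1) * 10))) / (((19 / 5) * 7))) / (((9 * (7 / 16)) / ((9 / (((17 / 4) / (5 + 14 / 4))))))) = 5440 / 13167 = 0.41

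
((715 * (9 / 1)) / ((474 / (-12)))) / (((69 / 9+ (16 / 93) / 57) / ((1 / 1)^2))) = -68223870 / 3211903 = -21.24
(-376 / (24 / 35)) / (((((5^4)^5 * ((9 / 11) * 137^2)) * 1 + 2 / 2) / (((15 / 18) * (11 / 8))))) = -995225 / 2319776916503906251584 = -0.00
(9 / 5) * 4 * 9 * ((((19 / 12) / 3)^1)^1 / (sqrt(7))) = 171 * sqrt(7) / 35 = 12.93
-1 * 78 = -78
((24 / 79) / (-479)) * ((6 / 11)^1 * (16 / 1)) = -0.01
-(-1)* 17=17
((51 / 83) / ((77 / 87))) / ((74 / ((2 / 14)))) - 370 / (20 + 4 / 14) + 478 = 108066206961 / 235048198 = 459.76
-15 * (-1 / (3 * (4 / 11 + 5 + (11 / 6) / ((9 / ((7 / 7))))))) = 2970 / 3307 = 0.90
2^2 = 4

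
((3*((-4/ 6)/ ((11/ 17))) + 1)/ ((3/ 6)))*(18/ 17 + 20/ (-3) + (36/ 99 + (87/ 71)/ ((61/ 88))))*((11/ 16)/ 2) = 97138039/ 19437528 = 5.00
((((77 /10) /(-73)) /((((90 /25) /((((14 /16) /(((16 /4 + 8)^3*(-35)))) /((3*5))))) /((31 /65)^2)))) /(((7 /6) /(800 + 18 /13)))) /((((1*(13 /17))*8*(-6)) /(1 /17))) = -0.00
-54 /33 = -18 /11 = -1.64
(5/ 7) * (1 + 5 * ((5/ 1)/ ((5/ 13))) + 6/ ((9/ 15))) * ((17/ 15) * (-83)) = -107236/ 21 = -5106.48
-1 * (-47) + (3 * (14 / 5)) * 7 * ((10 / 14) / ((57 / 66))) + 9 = 1988 / 19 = 104.63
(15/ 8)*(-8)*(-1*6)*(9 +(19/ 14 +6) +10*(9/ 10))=15975/ 7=2282.14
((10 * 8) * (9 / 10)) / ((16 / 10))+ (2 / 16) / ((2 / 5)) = 725 / 16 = 45.31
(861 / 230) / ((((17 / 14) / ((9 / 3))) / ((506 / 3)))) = 132594 / 85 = 1559.93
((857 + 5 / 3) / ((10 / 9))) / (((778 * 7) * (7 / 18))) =0.36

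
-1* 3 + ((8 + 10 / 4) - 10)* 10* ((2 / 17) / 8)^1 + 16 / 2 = 345 / 68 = 5.07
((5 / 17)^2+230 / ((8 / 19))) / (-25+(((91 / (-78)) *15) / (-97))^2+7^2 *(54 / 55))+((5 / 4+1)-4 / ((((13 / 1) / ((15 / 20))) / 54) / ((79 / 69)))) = 191912528371693 / 16557291553764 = 11.59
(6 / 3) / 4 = 1 / 2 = 0.50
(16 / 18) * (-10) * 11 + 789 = 6221 / 9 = 691.22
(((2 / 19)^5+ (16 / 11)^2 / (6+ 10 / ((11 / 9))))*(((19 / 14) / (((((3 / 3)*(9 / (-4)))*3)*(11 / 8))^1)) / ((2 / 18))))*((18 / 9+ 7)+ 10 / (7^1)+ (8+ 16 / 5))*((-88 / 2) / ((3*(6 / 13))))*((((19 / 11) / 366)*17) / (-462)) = -16316251356928 / 696242205181215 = -0.02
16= 16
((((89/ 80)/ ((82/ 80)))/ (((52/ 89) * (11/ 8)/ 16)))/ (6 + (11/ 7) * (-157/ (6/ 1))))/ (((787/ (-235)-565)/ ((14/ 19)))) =1751238048/ 2194564901815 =0.00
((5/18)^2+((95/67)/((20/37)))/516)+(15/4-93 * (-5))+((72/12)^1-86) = 1451812501/3733776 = 388.83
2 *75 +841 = 991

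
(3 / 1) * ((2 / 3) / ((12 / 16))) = 8 / 3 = 2.67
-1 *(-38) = 38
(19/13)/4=19/52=0.37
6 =6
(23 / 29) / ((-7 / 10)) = -230 / 203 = -1.13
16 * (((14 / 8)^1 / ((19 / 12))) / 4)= 84 / 19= 4.42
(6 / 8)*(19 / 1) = 57 / 4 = 14.25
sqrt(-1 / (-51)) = 0.14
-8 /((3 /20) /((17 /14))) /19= -3.41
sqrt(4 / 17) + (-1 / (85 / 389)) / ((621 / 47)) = -18283 / 52785 + 2 * sqrt(17) / 17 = 0.14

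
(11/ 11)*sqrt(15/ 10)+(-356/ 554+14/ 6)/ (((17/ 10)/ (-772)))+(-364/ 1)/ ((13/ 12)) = -15593272/ 14127+sqrt(6)/ 2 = -1102.57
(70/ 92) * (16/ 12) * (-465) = -10850/ 23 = -471.74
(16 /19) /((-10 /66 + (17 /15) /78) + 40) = 205920 /9747703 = 0.02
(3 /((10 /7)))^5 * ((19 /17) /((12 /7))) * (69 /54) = 462713517 /13600000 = 34.02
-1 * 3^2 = -9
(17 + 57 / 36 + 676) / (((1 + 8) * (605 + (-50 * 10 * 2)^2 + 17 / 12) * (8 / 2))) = 0.00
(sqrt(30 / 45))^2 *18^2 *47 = 10152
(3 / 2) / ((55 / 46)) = 69 / 55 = 1.25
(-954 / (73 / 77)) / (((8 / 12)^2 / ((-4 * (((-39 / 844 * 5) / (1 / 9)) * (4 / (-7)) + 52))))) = 7419583314 / 15403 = 481697.29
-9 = -9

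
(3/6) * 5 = 5/2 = 2.50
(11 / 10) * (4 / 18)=11 / 45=0.24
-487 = -487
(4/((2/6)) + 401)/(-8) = -413/8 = -51.62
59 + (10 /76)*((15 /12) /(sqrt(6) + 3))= 8993 /152 - 25*sqrt(6) /456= 59.03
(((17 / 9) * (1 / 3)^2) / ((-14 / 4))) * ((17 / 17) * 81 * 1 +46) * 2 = -8636 / 567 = -15.23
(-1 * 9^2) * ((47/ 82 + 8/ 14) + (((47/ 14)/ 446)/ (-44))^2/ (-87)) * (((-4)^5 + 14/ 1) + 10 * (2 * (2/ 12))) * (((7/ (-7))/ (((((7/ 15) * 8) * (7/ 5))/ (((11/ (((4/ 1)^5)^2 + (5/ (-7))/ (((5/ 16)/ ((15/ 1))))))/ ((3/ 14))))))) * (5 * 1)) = -261750308493833195625/ 59883070956870791168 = -4.37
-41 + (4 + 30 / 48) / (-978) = -320821 / 7824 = -41.00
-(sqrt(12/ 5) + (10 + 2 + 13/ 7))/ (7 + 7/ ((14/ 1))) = -194/ 105 - 4* sqrt(15)/ 75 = -2.05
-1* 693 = -693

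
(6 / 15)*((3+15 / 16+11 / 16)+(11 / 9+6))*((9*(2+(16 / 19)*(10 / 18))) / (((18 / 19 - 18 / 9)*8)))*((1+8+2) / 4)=-1979813 / 57600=-34.37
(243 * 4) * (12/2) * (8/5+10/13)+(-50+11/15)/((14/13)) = 7519297/546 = 13771.61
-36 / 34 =-18 / 17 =-1.06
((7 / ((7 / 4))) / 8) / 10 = 1 / 20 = 0.05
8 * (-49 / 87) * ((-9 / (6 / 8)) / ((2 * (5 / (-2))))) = -1568 / 145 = -10.81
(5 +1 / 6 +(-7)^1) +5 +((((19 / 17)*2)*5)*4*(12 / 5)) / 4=3059 / 102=29.99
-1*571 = -571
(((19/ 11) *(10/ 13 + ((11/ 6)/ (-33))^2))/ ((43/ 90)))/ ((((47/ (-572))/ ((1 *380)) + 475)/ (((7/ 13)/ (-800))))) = -8220331/ 2077721558172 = -0.00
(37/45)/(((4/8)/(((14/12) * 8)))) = 2072/135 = 15.35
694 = 694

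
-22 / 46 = -11 / 23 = -0.48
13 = 13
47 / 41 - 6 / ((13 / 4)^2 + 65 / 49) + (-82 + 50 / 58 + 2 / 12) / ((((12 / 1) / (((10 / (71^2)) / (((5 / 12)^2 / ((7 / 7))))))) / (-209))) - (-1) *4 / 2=1746389507023 / 93112890715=18.76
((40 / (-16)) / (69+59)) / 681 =-5 / 174336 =-0.00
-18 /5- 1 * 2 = -28 /5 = -5.60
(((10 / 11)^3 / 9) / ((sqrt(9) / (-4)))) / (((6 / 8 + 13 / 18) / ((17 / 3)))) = -272000 / 634887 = -0.43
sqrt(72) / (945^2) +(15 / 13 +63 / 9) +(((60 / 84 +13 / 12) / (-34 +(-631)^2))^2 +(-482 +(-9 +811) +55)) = 2 * sqrt(2) / 297675 +5570810385975210157 / 14539356558456912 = 383.15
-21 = -21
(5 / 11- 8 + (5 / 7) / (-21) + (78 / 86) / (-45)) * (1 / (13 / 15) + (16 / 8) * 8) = -589176481 / 4519515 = -130.36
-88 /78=-44 /39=-1.13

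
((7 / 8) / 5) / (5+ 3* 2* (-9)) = -1 / 280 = -0.00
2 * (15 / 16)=15 / 8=1.88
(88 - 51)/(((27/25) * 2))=925/54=17.13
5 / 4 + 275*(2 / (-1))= -2195 / 4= -548.75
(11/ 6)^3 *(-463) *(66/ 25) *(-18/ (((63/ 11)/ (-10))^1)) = -74566613/ 315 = -236719.41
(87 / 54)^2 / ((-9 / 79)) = -66439 / 2916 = -22.78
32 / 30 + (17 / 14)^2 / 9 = 10853 / 8820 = 1.23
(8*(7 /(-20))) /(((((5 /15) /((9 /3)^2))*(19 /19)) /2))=-756 /5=-151.20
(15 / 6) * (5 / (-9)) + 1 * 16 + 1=281 / 18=15.61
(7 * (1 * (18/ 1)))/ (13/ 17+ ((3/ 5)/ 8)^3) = 137088000/ 832459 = 164.68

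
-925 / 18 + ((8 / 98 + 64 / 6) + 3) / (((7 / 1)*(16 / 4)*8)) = -5070337 / 98784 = -51.33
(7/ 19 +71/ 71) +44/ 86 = 1536/ 817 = 1.88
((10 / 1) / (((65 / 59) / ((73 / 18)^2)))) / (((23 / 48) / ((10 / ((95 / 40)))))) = 201223040 / 153387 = 1311.87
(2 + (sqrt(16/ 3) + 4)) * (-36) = -216 - 48 * sqrt(3) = -299.14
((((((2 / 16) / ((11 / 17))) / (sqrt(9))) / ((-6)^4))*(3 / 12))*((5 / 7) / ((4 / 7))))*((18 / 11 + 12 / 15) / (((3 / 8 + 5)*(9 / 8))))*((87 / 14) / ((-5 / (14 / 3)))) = -0.00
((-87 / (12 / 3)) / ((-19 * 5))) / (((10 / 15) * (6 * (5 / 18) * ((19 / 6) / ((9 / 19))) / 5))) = 21141 / 137180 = 0.15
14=14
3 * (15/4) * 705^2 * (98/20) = 27398503.12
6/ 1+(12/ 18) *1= 20/ 3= 6.67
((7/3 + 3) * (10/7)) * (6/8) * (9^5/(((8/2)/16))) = 9447840/7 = 1349691.43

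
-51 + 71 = 20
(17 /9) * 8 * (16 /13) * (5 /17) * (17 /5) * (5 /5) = 2176 /117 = 18.60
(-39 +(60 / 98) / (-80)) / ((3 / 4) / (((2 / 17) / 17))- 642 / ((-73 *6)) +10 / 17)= -18976131 / 53720611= -0.35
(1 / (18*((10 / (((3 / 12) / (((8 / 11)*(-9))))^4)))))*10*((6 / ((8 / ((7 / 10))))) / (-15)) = -102487 / 24766945689600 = -0.00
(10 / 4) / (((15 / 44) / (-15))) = -110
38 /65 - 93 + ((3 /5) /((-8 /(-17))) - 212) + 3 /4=-157243 /520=-302.39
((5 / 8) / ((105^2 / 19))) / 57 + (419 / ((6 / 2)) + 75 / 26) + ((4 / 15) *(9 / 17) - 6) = 319732453 / 2339064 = 136.69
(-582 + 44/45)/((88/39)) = -169949/660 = -257.50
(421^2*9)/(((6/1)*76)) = 531723/152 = 3498.18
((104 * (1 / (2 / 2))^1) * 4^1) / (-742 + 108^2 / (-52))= -2704 / 6281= -0.43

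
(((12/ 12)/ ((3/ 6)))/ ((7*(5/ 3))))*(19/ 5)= 114/ 175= 0.65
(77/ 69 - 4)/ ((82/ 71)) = -14129/ 5658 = -2.50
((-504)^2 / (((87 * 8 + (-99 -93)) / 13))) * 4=26208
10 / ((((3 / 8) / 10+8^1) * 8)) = 0.16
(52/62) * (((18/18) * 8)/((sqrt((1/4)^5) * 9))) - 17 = 1913/279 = 6.86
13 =13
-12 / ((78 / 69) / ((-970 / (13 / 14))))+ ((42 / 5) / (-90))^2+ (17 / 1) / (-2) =21066805937 / 1901250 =11080.50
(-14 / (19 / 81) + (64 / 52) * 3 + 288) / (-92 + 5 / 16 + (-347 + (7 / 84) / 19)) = -2750688 / 5201027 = -0.53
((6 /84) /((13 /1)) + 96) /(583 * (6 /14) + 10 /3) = 52419 /138242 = 0.38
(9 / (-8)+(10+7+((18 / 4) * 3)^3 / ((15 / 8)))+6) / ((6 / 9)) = 160089 / 80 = 2001.11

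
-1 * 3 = -3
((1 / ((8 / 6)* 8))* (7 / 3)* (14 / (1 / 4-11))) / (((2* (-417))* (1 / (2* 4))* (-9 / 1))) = -49 / 161379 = -0.00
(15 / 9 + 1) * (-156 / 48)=-26 / 3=-8.67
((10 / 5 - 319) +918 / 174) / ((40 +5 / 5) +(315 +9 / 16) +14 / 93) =-13451520 / 15392881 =-0.87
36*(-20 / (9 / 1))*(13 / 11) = -94.55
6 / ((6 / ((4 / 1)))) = 4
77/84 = 11/12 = 0.92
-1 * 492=-492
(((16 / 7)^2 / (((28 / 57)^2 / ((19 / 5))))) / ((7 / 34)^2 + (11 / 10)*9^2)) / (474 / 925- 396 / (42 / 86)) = -3451448800 / 3030361000303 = -0.00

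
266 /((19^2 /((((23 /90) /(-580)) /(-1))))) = 161 /495900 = 0.00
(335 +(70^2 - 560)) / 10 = 935 / 2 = 467.50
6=6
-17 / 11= -1.55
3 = 3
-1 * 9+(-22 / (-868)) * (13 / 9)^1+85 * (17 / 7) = 771299 / 3906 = 197.47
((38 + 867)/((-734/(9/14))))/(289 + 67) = -8145/3658256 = -0.00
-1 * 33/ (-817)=33/ 817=0.04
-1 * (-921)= 921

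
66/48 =11/8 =1.38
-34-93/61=-2167/61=-35.52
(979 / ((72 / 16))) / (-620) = -979 / 2790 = -0.35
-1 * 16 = -16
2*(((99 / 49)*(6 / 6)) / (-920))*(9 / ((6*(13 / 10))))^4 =-1002375 / 128752988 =-0.01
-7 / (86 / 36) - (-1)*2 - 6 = -298 / 43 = -6.93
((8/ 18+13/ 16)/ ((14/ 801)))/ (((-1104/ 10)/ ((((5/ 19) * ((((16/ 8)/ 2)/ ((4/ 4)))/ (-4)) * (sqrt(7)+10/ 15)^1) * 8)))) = 402725/ 1761984+402725 * sqrt(7)/ 1174656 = 1.14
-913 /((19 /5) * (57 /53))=-241945 /1083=-223.40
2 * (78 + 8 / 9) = 157.78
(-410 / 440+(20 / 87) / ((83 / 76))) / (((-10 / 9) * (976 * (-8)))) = -0.00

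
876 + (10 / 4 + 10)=1777 / 2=888.50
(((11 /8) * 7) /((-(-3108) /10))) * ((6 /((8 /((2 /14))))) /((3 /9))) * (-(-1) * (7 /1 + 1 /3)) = 605 /8288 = 0.07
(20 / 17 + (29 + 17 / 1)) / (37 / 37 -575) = -401 / 4879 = -0.08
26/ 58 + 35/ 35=42/ 29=1.45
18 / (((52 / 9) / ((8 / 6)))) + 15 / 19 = 1221 / 247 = 4.94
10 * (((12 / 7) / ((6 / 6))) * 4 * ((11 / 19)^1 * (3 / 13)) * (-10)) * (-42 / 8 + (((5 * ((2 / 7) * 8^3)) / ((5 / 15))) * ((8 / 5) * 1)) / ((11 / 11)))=-3887017200 / 12103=-321161.46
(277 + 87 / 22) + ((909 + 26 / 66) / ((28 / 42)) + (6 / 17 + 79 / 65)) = 40029181 / 24310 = 1646.61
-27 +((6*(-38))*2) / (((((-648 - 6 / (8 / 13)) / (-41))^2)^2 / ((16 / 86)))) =-18544492744235683 / 686800485042201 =-27.00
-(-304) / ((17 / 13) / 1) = 3952 / 17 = 232.47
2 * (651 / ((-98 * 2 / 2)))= -93 / 7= -13.29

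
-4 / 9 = -0.44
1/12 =0.08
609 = 609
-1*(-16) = 16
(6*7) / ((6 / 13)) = 91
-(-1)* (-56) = -56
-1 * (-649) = 649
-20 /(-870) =2 /87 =0.02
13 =13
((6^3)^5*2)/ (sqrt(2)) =470184984576*sqrt(2) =664941982011.56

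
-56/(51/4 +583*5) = -32/1673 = -0.02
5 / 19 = 0.26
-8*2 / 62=-8 / 31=-0.26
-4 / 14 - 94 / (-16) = 313 / 56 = 5.59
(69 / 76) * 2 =1.82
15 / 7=2.14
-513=-513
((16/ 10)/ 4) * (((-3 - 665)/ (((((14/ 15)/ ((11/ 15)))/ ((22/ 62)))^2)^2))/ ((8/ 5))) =-35797933127/ 35477982736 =-1.01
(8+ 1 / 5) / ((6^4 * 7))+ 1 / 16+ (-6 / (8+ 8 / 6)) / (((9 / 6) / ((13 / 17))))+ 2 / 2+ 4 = 912943 / 192780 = 4.74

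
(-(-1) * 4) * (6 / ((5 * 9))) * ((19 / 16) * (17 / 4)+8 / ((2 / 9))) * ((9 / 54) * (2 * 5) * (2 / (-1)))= -2627 / 36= -72.97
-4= -4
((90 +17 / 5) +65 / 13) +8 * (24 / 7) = 4404 / 35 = 125.83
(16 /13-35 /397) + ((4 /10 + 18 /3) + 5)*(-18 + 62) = 12973273 /25805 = 502.74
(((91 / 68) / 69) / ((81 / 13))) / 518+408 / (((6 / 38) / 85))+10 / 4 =6177192284509 / 28123848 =219642.50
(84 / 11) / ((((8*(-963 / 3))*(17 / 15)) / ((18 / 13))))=-945 / 260117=-0.00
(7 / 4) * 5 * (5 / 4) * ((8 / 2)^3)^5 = 11744051200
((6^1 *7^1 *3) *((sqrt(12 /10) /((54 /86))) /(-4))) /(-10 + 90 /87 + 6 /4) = 8729 *sqrt(30) /6495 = 7.36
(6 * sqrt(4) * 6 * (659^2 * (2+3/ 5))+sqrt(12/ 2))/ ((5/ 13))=13 * sqrt(6)/ 5+5284331208/ 25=211373254.69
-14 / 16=-7 / 8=-0.88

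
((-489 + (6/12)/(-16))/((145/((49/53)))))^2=587983773601/60476646400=9.72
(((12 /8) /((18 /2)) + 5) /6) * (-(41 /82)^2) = -31 /144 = -0.22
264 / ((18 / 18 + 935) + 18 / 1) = 44 / 159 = 0.28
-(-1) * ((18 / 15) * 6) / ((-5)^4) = 36 / 3125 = 0.01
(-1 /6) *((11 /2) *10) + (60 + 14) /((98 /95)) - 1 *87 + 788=763.57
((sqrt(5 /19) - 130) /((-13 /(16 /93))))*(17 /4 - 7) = -440 /93 + 44*sqrt(95) /22971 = -4.71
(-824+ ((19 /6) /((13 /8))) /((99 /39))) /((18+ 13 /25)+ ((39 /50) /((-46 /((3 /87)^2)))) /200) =-31529090000000 /709300068939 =-44.45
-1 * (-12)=12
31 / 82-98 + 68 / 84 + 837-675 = 112253 / 1722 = 65.19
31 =31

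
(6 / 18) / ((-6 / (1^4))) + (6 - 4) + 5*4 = 395 / 18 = 21.94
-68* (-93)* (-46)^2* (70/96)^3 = 11952821125/2304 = 5187856.39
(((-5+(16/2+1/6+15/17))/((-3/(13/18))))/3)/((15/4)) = -5369/61965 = -0.09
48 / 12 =4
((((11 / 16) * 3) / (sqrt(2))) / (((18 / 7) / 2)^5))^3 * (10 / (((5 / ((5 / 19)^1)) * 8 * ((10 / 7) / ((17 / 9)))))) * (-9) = -751961519998361827 * sqrt(2) / 18990543957492105216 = -0.06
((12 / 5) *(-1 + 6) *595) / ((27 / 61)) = 145180 / 9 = 16131.11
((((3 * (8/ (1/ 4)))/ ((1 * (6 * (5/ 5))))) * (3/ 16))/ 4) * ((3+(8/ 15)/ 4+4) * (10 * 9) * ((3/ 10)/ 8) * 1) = 2889/ 160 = 18.06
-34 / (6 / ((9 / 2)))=-51 / 2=-25.50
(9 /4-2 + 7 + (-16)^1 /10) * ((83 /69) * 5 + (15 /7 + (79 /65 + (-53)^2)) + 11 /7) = 10004132611 /627900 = 15932.68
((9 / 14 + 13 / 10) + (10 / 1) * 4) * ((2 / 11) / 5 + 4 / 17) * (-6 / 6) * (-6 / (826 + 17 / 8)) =17897856 / 216803125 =0.08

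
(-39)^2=1521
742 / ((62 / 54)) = 20034 / 31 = 646.26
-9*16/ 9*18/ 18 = -16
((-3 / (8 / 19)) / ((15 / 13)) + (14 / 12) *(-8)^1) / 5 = -1861 / 600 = -3.10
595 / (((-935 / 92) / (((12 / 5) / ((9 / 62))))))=-159712 / 165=-967.95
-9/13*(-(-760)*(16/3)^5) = -796917760/351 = -2270420.97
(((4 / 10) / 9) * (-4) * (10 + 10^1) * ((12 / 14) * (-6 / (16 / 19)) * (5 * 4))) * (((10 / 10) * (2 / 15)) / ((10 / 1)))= 608 / 105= 5.79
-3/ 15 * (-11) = 11/ 5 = 2.20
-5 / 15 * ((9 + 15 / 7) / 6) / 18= -0.03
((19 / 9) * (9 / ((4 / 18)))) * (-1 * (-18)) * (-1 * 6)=-9234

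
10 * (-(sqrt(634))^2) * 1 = -6340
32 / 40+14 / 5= 18 / 5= 3.60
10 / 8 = 5 / 4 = 1.25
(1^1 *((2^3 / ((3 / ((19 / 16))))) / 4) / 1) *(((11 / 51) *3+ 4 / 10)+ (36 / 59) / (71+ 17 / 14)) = 33893473 / 40561320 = 0.84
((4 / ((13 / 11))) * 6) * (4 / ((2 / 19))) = 10032 / 13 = 771.69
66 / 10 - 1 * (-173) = 898 / 5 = 179.60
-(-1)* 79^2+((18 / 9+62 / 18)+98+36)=57424 / 9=6380.44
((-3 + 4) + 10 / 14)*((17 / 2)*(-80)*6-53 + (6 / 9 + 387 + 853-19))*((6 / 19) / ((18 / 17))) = -593912 / 399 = -1488.50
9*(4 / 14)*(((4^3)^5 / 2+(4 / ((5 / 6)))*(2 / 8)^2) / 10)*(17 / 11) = 821412495819 / 3850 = 213353895.02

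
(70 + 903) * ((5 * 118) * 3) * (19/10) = 3272199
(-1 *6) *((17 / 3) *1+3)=-52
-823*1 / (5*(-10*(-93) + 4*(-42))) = -823 / 3810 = -0.22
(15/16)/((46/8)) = 15/92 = 0.16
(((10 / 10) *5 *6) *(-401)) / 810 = -401 / 27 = -14.85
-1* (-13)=13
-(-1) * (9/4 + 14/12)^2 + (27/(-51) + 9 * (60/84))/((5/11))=2112163/85680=24.65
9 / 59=0.15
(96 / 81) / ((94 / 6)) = 32 / 423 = 0.08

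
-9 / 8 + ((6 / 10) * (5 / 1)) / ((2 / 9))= 99 / 8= 12.38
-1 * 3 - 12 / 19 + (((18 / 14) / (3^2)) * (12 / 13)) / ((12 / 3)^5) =-3.63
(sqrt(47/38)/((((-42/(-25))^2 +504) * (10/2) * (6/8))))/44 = 0.00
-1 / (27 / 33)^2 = -1.49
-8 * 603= -4824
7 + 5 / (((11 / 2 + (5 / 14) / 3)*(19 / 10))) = 8372 / 1121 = 7.47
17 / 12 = 1.42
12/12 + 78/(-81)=1/27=0.04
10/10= 1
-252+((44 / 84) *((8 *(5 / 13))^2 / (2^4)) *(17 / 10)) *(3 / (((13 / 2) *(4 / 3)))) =-3872703 / 15379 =-251.82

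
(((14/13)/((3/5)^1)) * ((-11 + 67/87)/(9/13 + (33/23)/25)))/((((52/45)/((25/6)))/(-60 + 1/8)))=536218046875/101409984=5287.63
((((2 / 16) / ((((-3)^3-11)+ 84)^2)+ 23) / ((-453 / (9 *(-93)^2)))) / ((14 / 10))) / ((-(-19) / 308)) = -555628409325 / 12141608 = -45762.34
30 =30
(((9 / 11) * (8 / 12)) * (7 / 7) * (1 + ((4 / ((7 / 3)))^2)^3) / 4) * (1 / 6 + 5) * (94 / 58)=4521993281 / 150120124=30.12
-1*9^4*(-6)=39366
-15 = -15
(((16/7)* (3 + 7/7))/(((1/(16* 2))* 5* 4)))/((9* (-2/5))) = -256/63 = -4.06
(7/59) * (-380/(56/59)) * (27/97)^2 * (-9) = 623295/18818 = 33.12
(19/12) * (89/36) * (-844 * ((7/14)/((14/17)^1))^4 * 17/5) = -506606397457/331914240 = -1526.32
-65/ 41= -1.59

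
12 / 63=4 / 21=0.19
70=70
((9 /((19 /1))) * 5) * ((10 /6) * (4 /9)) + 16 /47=5612 /2679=2.09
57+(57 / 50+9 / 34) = 24822 / 425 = 58.40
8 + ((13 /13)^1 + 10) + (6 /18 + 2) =64 /3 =21.33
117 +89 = 206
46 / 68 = 23 / 34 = 0.68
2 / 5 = 0.40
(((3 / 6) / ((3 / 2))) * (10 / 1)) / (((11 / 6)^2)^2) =4320 / 14641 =0.30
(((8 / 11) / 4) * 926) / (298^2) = 463 / 244211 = 0.00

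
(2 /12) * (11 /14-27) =-367 /84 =-4.37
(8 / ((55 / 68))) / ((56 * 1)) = 68 / 385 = 0.18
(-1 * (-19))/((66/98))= 931/33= 28.21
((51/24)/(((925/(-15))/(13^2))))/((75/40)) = -2873/925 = -3.11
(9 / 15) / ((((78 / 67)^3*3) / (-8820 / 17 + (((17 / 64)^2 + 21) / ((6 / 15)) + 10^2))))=-3067248144149 / 66088009728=-46.41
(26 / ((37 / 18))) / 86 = 234 / 1591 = 0.15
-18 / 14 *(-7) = 9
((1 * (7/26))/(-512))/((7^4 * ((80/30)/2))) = -3/18264064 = -0.00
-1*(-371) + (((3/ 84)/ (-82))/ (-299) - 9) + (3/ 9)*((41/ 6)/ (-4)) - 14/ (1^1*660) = 15351741956/ 42477435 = 361.41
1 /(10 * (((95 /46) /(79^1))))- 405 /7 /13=-27028 /43225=-0.63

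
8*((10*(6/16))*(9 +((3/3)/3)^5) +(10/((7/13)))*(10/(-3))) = -127640/567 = -225.11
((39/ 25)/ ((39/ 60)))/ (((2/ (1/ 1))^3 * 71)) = 3/ 710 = 0.00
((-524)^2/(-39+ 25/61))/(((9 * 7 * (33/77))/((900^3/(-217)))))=226113336000000/255409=885299014.52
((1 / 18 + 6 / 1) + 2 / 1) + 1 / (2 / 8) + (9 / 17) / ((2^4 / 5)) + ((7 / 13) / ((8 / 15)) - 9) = 4.23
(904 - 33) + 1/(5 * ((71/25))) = 61846/71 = 871.07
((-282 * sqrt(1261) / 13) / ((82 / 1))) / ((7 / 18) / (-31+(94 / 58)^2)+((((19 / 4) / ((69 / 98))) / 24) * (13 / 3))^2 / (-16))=21603991375872 * sqrt(1261) / 8692623855461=88.26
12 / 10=6 / 5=1.20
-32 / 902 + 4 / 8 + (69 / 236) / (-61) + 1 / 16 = 13562521 / 25970384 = 0.52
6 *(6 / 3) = 12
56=56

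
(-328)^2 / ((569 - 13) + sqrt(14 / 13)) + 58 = 505352442 / 2009377 - 53792 * sqrt(182) / 2009377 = 251.14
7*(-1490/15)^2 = 621628/9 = 69069.78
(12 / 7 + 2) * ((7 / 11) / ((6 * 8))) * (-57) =-2.81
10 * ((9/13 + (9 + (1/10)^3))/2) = 126013/2600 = 48.47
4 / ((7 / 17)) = 68 / 7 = 9.71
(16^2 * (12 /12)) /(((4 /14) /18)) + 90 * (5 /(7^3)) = 5532354 /343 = 16129.31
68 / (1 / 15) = 1020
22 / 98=11 / 49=0.22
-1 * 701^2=-491401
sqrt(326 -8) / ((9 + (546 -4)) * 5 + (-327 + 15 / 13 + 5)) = 13 * sqrt(318) / 31644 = 0.01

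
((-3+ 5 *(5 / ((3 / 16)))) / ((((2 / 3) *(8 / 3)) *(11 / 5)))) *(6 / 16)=17595 / 1408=12.50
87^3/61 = 658503/61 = 10795.13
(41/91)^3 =68921/753571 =0.09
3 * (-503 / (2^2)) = -1509 / 4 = -377.25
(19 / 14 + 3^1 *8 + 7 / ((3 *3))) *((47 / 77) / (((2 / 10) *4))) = 773855 / 38808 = 19.94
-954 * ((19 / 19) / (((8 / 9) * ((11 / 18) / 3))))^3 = -6844428639 / 42592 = -160697.52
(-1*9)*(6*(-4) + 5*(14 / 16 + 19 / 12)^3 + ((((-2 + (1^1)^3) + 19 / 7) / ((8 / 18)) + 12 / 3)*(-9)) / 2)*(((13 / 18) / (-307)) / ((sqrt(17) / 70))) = 93885545*sqrt(17) / 72147456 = 5.37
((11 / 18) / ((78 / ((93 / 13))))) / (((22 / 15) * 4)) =0.01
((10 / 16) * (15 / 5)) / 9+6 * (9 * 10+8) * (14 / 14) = 14117 / 24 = 588.21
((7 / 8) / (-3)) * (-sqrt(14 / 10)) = 7 * sqrt(35) / 120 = 0.35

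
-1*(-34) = 34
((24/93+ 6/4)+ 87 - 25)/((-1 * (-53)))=3953/3286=1.20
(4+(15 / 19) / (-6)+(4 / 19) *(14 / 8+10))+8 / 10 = 1357 / 190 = 7.14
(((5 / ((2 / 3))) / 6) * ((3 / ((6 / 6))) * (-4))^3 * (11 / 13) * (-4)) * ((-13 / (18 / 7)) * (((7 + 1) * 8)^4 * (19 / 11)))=-1071057469440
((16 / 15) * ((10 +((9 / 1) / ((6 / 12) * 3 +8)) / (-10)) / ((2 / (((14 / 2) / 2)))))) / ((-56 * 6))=-941 / 17100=-0.06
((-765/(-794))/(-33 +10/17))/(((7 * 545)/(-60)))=78030/166903961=0.00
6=6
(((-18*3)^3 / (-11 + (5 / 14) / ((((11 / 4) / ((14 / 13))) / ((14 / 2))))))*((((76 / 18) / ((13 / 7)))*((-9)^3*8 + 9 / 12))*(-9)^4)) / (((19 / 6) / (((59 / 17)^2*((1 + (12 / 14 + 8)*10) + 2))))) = -197154390460929996600 / 414137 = -476060797419525.41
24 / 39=8 / 13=0.62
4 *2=8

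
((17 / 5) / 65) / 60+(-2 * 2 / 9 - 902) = -52792949 / 58500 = -902.44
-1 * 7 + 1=-6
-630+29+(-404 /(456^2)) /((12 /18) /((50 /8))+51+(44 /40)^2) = -8172487453 /13598148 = -601.00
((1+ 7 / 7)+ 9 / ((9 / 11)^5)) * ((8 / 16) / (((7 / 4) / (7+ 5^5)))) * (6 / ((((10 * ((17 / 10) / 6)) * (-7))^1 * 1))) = -161632544 / 22491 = -7186.54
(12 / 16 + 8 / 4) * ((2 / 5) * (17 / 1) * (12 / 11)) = 20.40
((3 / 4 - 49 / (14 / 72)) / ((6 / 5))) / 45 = -4.65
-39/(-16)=39/16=2.44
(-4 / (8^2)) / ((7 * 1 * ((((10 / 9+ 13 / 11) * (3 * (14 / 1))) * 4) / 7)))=-33 / 203392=-0.00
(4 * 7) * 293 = 8204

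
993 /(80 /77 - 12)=-76461 /844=-90.59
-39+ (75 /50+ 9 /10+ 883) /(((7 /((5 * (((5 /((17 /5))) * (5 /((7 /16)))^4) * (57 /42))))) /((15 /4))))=161496881998713 /2000033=80747108.67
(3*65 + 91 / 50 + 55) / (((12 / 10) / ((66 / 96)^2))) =507837 / 5120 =99.19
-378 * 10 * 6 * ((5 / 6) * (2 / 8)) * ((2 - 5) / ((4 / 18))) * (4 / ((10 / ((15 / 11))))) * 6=2296350 / 11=208759.09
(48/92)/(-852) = -1/1633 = -0.00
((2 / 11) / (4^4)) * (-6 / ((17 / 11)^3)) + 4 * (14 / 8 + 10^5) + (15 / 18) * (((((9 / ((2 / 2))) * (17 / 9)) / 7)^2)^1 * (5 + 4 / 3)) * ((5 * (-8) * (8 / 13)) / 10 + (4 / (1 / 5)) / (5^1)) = 721154406095113 / 1802638656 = 400054.89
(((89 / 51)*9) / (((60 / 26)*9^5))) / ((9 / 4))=2314 / 45172485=0.00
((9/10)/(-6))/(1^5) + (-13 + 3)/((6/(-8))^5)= 204071/4860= 41.99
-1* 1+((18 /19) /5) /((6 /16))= -47 /95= -0.49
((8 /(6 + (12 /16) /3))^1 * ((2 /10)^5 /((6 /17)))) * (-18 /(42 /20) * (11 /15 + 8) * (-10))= 285056 /328125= 0.87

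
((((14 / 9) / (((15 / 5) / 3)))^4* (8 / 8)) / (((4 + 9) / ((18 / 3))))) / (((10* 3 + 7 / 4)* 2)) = 153664 / 3610737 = 0.04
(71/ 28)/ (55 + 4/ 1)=71/ 1652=0.04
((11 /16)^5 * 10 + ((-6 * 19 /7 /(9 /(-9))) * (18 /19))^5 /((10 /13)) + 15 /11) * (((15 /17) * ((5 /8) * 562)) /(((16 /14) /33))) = 6964896683538072256995 /684795625472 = 10170766903.98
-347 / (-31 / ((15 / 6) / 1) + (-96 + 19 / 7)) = 12145 / 3699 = 3.28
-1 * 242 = -242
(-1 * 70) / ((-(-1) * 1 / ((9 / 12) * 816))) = -42840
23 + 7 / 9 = 214 / 9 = 23.78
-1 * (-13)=13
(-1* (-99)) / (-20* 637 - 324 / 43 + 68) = -473 / 60580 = -0.01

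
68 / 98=34 / 49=0.69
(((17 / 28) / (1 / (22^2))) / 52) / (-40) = -2057 / 14560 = -0.14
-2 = -2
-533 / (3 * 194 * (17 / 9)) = -1599 / 3298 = -0.48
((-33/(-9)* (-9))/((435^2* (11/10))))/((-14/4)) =0.00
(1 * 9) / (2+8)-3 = -21 / 10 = -2.10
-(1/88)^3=-1/681472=-0.00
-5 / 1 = -5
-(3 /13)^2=-9 /169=-0.05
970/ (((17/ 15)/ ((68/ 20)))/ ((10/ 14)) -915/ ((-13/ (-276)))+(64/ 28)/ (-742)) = -491222550/ 9837460933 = -0.05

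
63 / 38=1.66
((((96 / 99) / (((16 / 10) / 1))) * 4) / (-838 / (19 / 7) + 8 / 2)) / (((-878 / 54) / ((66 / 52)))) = 684 / 1101451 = 0.00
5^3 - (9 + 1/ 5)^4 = -4399331/ 625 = -7038.93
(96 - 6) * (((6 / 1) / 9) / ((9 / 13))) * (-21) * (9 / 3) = -5460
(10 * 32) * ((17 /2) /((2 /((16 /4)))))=5440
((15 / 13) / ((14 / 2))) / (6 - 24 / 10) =25 / 546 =0.05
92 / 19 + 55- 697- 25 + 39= -11840 / 19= -623.16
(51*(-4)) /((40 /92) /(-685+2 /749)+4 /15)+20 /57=-342882087610 /447349737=-766.47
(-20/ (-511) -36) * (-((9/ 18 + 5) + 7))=229700/ 511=449.51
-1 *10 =-10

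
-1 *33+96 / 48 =-31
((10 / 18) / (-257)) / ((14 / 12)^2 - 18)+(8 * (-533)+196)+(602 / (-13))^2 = -50045018604 / 26016367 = -1923.60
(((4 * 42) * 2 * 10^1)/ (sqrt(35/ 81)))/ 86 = 432 * sqrt(35)/ 43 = 59.44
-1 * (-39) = 39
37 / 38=0.97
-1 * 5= -5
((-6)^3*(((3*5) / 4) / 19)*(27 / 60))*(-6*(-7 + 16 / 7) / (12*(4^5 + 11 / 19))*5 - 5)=95.70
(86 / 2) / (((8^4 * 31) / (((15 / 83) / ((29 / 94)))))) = 0.00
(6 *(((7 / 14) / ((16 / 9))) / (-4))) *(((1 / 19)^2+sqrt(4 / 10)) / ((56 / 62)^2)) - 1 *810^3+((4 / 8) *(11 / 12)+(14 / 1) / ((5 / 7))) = -144394129831119061 / 271703040 - 25947 *sqrt(10) / 250880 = -531440980.27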